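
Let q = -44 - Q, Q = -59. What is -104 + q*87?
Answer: 1201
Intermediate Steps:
q = 15 (q = -44 - 1*(-59) = -44 + 59 = 15)
-104 + q*87 = -104 + 15*87 = -104 + 1305 = 1201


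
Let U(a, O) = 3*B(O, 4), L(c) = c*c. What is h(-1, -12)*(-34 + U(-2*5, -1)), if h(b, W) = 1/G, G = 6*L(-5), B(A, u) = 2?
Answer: -14/75 ≈ -0.18667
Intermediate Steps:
L(c) = c²
G = 150 (G = 6*(-5)² = 6*25 = 150)
U(a, O) = 6 (U(a, O) = 3*2 = 6)
h(b, W) = 1/150
h(-1, -12)*(-34 + U(-2*5, -1)) = (-34 + 6)/150 = (1/150)*(-28) = -14/75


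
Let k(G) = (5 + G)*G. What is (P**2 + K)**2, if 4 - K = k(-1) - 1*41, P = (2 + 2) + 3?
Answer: 9604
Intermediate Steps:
k(G) = G*(5 + G)
P = 7 (P = 4 + 3 = 7)
K = 49 (K = 4 - (-(5 - 1) - 1*41) = 4 - (-1*4 - 41) = 4 - (-4 - 41) = 4 - 1*(-45) = 4 + 45 = 49)
(P**2 + K)**2 = (7**2 + 49)**2 = (49 + 49)**2 = 98**2 = 9604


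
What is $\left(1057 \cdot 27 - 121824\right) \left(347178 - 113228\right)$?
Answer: $-21824025750$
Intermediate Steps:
$\left(1057 \cdot 27 - 121824\right) \left(347178 - 113228\right) = \left(28539 - 121824\right) 233950 = \left(-93285\right) 233950 = -21824025750$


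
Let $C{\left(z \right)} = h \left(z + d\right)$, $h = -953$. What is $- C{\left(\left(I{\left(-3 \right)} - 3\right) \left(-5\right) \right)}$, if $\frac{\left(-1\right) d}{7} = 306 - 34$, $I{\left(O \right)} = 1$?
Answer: $-1804982$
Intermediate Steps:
$d = -1904$ ($d = - 7 \left(306 - 34\right) = \left(-7\right) 272 = -1904$)
$C{\left(z \right)} = 1814512 - 953 z$ ($C{\left(z \right)} = - 953 \left(z - 1904\right) = - 953 \left(-1904 + z\right) = 1814512 - 953 z$)
$- C{\left(\left(I{\left(-3 \right)} - 3\right) \left(-5\right) \right)} = - (1814512 - 953 \left(1 - 3\right) \left(-5\right)) = - (1814512 - 953 \left(\left(-2\right) \left(-5\right)\right)) = - (1814512 - 9530) = \left(-1\right) 1804982 = -1804982$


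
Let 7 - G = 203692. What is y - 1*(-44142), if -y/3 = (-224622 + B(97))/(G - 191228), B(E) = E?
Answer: 17431576071/394913 ≈ 44140.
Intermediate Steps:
G = -203685 (G = 7 - 1*203692 = 7 - 203692 = -203685)
y = -673575/394913 (y = -3*(-224622 + 97)/(-203685 - 191228) = -(-673575)/(-394913) = -(-673575)*(-1)/394913 = -3*224525/394913 = -673575/394913 ≈ -1.7056)
y - 1*(-44142) = -673575/394913 - 1*(-44142) = -673575/394913 + 44142 = 17431576071/394913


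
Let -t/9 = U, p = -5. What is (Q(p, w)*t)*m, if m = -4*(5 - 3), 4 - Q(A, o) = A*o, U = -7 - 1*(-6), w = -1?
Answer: 72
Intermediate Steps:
U = -1 (U = -7 + 6 = -1)
Q(A, o) = 4 - A*o
m = -8 (m = -4*2 = -8)
t = 9 (t = -9*(-1) = 9)
(Q(p, w)*t)*m = ((4 - 1*(-5)*(-1))*9)*(-8) = ((4 - 5)*9)*(-8) = -1*9*(-8) = -9*(-8) = 72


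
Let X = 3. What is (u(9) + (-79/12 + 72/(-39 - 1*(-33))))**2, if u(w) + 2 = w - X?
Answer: 30625/144 ≈ 212.67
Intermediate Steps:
u(w) = -5 + w (u(w) = -2 + (w - 1*3) = -2 + (w - 3) = -2 + (-3 + w) = -5 + w)
(u(9) + (-79/12 + 72/(-39 - 1*(-33))))**2 = ((-5 + 9) + (-79/12 + 72/(-39 - 1*(-33))))**2 = (4 + (-79*1/12 + 72/(-39 + 33)))**2 = (4 + (-79/12 + 72/(-6)))**2 = (4 + (-79/12 + 72*(-1/6)))**2 = (4 + (-79/12 - 12))**2 = (4 - 223/12)**2 = (-175/12)**2 = 30625/144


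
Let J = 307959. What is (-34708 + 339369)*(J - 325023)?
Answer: -5198735304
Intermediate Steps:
(-34708 + 339369)*(J - 325023) = (-34708 + 339369)*(307959 - 325023) = 304661*(-17064) = -5198735304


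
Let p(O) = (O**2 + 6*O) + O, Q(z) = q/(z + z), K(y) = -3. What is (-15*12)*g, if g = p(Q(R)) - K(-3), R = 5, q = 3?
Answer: -4671/5 ≈ -934.20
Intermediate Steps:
Q(z) = 3/(2*z) (Q(z) = 3/(z + z) = 3/((2*z)) = 3*(1/(2*z)) = 3/(2*z))
p(O) = O**2 + 7*O
g = 519/100 (g = ((3/2)/5)*(7 + (3/2)/5) - 1*(-3) = ((3/2)*(1/5))*(7 + (3/2)*(1/5)) + 3 = 3*(7 + 3/10)/10 + 3 = (3/10)*(73/10) + 3 = 219/100 + 3 = 519/100 ≈ 5.1900)
(-15*12)*g = -15*12*(519/100) = -180*519/100 = -4671/5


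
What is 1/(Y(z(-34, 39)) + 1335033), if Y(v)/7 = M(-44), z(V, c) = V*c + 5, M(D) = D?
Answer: 1/1334725 ≈ 7.4922e-7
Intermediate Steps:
z(V, c) = 5 + V*c
Y(v) = -308 (Y(v) = 7*(-44) = -308)
1/(Y(z(-34, 39)) + 1335033) = 1/(-308 + 1335033) = 1/1334725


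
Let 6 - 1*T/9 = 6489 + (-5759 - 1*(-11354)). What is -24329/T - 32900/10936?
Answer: -206889616/74297817 ≈ -2.7846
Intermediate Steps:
T = -108702 (T = 54 - 9*(6489 + (-5759 - 1*(-11354))) = 54 - 9*(6489 + (-5759 + 11354)) = 54 - 9*(6489 + 5595) = 54 - 9*12084 = 54 - 108756 = -108702)
-24329/T - 32900/10936 = -24329/(-108702) - 32900/10936 = -24329*(-1/108702) - 32900*1/10936 = 24329/108702 - 8225/2734 = -206889616/74297817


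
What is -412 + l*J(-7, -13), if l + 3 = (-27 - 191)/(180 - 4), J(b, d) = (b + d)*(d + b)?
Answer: -23182/11 ≈ -2107.5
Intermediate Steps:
J(b, d) = (b + d)**2 (J(b, d) = (b + d)*(b + d) = (b + d)**2)
l = -373/88 (l = -3 + (-27 - 191)/(180 - 4) = -3 - 218/176 = -3 - 218*1/176 = -3 - 109/88 = -373/88 ≈ -4.2386)
-412 + l*J(-7, -13) = -412 - 373*(-7 - 13)**2/88 = -412 - 373/88*(-20)**2 = -412 - 373/88*400 = -412 - 18650/11 = -23182/11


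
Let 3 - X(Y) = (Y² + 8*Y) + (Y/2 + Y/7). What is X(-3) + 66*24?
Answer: 22455/14 ≈ 1603.9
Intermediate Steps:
X(Y) = 3 - Y² - 121*Y/14 (X(Y) = 3 - ((Y² + 8*Y) + (Y/2 + Y/7)) = 3 - ((Y² + 8*Y) + 9*Y/14) = 3 - (Y² + 121*Y/14) = 3 + (-Y² - 121*Y/14) = 3 - Y² - 121*Y/14)
X(-3) + 66*24 = (3 - 1*(-3)² - 121/14*(-3)) + 66*24 = (3 - 1*9 + 363/14) + 1584 = (3 - 9 + 363/14) + 1584 = 279/14 + 1584 = 22455/14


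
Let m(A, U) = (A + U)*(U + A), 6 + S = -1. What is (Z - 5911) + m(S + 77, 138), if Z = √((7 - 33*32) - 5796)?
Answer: 37353 + 37*I*√5 ≈ 37353.0 + 82.734*I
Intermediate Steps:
S = -7 (S = -6 - 1 = -7)
m(A, U) = (A + U)² (m(A, U) = (A + U)*(A + U) = (A + U)²)
Z = 37*I*√5 (Z = √((7 - 1056) - 5796) = √(-1049 - 5796) = √(-6845) = 37*I*√5 ≈ 82.734*I)
(Z - 5911) + m(S + 77, 138) = (37*I*√5 - 5911) + ((-7 + 77) + 138)² = (-5911 + 37*I*√5) + (70 + 138)² = (-5911 + 37*I*√5) + 208² = (-5911 + 37*I*√5) + 43264 = 37353 + 37*I*√5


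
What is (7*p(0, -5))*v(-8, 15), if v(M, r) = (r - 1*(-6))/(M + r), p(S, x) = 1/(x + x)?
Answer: -21/10 ≈ -2.1000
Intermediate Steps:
p(S, x) = 1/(2*x)
v(M, r) = (6 + r)/(M + r) (v(M, r) = (r + 6)/(M + r) = (6 + r)/(M + r))
(7*p(0, -5))*v(-8, 15) = (7*((½)/(-5)))*((6 + 15)/(-8 + 15)) = (7*((½)*(-⅕)))*(21/7) = (7*(-⅒))*((⅐)*21) = -7/10*3 = -21/10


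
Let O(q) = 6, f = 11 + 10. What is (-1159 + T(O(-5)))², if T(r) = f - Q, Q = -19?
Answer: 1252161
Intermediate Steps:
f = 21
T(r) = 40 (T(r) = 21 - 1*(-19) = 21 + 19 = 40)
(-1159 + T(O(-5)))² = (-1159 + 40)² = (-1119)² = 1252161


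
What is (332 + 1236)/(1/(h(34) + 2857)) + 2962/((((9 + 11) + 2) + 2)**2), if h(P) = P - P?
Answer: 1290176969/288 ≈ 4.4798e+6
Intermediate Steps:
h(P) = 0
(332 + 1236)/(1/(h(34) + 2857)) + 2962/((((9 + 11) + 2) + 2)**2) = (332 + 1236)/(1/(0 + 2857)) + 2962/((((9 + 11) + 2) + 2)**2) = 1568/(1/2857) + 2962/(((20 + 2) + 2)**2) = 1568/(1/2857) + 2962/((22 + 2)**2) = 1568*2857 + 2962/(24**2) = 4479776 + 2962/576 = 4479776 + 2962*(1/576) = 4479776 + 1481/288 = 1290176969/288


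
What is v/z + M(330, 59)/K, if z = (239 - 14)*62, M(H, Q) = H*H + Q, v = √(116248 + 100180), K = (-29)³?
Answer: -108959/24389 + √54107/6975 ≈ -4.4342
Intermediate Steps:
K = -24389
v = 2*√54107 (v = √216428 = 2*√54107 ≈ 465.22)
M(H, Q) = Q + H² (M(H, Q) = H² + Q = Q + H²)
z = 13950 (z = 225*62 = 13950)
v/z + M(330, 59)/K = (2*√54107)/13950 + (59 + 330²)/(-24389) = (2*√54107)*(1/13950) + (59 + 108900)*(-1/24389) = √54107/6975 + 108959*(-1/24389) = √54107/6975 - 108959/24389 = -108959/24389 + √54107/6975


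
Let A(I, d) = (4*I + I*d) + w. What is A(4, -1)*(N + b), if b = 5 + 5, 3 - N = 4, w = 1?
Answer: 117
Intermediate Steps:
A(I, d) = 1 + 4*I + I*d (A(I, d) = (4*I + I*d) + 1 = 1 + 4*I + I*d)
N = -1 (N = 3 - 1*4 = 3 - 4 = -1)
b = 10
A(4, -1)*(N + b) = (1 + 4*4 + 4*(-1))*(-1 + 10) = (1 + 16 - 4)*9 = 13*9 = 117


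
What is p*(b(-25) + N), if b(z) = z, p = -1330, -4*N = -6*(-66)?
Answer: 164920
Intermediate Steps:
N = -99 (N = -(-1)*6*(-66)/4 = -(-1)*(-396)/4 = -1/4*396 = -99)
p*(b(-25) + N) = -1330*(-25 - 99) = -1330*(-124) = 164920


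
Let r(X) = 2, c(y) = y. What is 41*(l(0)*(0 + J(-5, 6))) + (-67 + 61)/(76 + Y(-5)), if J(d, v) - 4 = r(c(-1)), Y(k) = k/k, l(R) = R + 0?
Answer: -6/77 ≈ -0.077922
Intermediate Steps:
l(R) = R
Y(k) = 1
J(d, v) = 6 (J(d, v) = 4 + 2 = 6)
41*(l(0)*(0 + J(-5, 6))) + (-67 + 61)/(76 + Y(-5)) = 41*(0*(0 + 6)) + (-67 + 61)/(76 + 1) = 41*(0*6) - 6/77 = 41*0 - 6*1/77 = 0 - 6/77 = -6/77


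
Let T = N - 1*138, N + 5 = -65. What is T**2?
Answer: 43264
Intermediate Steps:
N = -70 (N = -5 - 65 = -70)
T = -208 (T = -70 - 1*138 = -70 - 138 = -208)
T**2 = (-208)**2 = 43264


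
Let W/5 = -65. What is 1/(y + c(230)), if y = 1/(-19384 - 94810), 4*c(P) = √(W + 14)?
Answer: -456776/1013880964203 - 13040269636*I*√311/1013880964203 ≈ -4.5052e-7 - 0.22682*I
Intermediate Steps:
W = -325 (W = 5*(-65) = -325)
c(P) = I*√311/4 (c(P) = √(-325 + 14)/4 = √(-311)/4 = (I*√311)/4 = I*√311/4)
y = -1/114194 (y = 1/(-114194) = -1/114194 ≈ -8.7570e-6)
1/(y + c(230)) = 1/(-1/114194 + I*√311/4)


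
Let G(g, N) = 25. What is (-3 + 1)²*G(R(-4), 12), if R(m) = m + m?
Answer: 100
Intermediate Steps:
R(m) = 2*m
(-3 + 1)²*G(R(-4), 12) = (-3 + 1)²*25 = (-2)²*25 = 4*25 = 100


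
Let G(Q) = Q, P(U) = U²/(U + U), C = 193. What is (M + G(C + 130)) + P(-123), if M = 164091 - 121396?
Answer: 85913/2 ≈ 42957.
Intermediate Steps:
P(U) = U/2 (P(U) = U²/((2*U)) = (1/(2*U))*U² = U/2)
M = 42695
(M + G(C + 130)) + P(-123) = (42695 + (193 + 130)) + (½)*(-123) = (42695 + 323) - 123/2 = 43018 - 123/2 = 85913/2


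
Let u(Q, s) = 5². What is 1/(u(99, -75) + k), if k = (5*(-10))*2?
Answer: -1/75 ≈ -0.013333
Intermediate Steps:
u(Q, s) = 25
k = -100 (k = -50*2 = -100)
1/(u(99, -75) + k) = 1/(25 - 100) = 1/(-75) = -1/75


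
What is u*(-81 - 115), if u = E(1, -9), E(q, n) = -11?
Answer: 2156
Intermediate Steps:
u = -11
u*(-81 - 115) = -11*(-81 - 115) = -11*(-196) = 2156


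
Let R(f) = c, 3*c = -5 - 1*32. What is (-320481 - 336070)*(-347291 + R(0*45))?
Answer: 684067052410/3 ≈ 2.2802e+11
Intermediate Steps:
c = -37/3 (c = (-5 - 1*32)/3 = (-5 - 32)/3 = (1/3)*(-37) = -37/3 ≈ -12.333)
R(f) = -37/3
(-320481 - 336070)*(-347291 + R(0*45)) = (-320481 - 336070)*(-347291 - 37/3) = -656551*(-1041910/3) = 684067052410/3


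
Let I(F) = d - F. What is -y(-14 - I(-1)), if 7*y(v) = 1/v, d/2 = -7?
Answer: ⅐ ≈ 0.14286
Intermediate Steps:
d = -14 (d = 2*(-7) = -14)
I(F) = -14 - F
y(v) = 1/(7*v)
-y(-14 - I(-1)) = -1/(7*(-14 - (-14 - 1*(-1)))) = -1/(7*(-14 - (-14 + 1))) = -1/(7*(-14 - 1*(-13))) = -1/(7*(-14 + 13)) = -1/(7*(-1)) = -(-1)/7 = -1*(-⅐) = ⅐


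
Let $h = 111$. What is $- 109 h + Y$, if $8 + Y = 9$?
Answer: $-12098$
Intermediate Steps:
$Y = 1$ ($Y = -8 + 9 = 1$)
$- 109 h + Y = \left(-109\right) 111 + 1 = -12099 + 1 = -12098$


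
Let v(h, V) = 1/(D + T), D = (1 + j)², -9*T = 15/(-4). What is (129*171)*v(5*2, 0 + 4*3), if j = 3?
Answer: 264708/197 ≈ 1343.7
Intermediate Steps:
T = 5/12 (T = -5/(3*(-4)) = -5*(-1)/(3*4) = -⅑*(-15/4) = 5/12 ≈ 0.41667)
D = 16 (D = (1 + 3)² = 4² = 16)
v(h, V) = 12/197 (v(h, V) = 1/(16 + 5/12) = 1/(197/12) = 12/197)
(129*171)*v(5*2, 0 + 4*3) = (129*171)*(12/197) = 22059*(12/197) = 264708/197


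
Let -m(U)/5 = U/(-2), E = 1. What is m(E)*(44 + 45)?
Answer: 445/2 ≈ 222.50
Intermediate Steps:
m(U) = 5*U/2 (m(U) = -5*U/(-2) = -5*U*(-1)/2 = -(-5)*U/2 = 5*U/2)
m(E)*(44 + 45) = ((5/2)*1)*(44 + 45) = (5/2)*89 = 445/2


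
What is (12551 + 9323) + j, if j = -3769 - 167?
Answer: 17938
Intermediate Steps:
j = -3936
(12551 + 9323) + j = (12551 + 9323) - 3936 = 21874 - 3936 = 17938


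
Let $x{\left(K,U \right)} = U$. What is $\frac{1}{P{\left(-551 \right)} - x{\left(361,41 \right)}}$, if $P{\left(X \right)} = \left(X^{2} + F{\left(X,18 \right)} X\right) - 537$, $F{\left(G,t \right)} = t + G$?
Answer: $\frac{1}{596706} \approx 1.6759 \cdot 10^{-6}$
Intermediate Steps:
$F{\left(G,t \right)} = G + t$
$P{\left(X \right)} = -537 + X^{2} + X \left(18 + X\right)$ ($P{\left(X \right)} = \left(X^{2} + \left(X + 18\right) X\right) - 537 = \left(X^{2} + \left(18 + X\right) X\right) - 537 = \left(X^{2} + X \left(18 + X\right)\right) - 537 = -537 + X^{2} + X \left(18 + X\right)$)
$\frac{1}{P{\left(-551 \right)} - x{\left(361,41 \right)}} = \frac{1}{\left(-537 + \left(-551\right)^{2} - 551 \left(18 - 551\right)\right) - 41} = \frac{1}{\left(-537 + 303601 - -293683\right) - 41} = \frac{1}{\left(-537 + 303601 + 293683\right) - 41} = \frac{1}{596747 - 41} = \frac{1}{596706}$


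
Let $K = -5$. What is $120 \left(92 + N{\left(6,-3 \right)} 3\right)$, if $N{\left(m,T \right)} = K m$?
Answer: $240$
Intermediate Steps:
$N{\left(m,T \right)} = - 5 m$
$120 \left(92 + N{\left(6,-3 \right)} 3\right) = 120 \left(92 + \left(-5\right) 6 \cdot 3\right) = 120 \left(92 - 90\right) = 120 \cdot 2 = 240$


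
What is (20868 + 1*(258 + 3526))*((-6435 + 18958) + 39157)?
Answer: 1274015360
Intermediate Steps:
(20868 + 1*(258 + 3526))*((-6435 + 18958) + 39157) = (20868 + 1*3784)*(12523 + 39157) = (20868 + 3784)*51680 = 24652*51680 = 1274015360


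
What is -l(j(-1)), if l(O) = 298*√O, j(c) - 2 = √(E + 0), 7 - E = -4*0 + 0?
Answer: -298*√(2 + √7) ≈ -642.31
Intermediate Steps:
E = 7 (E = 7 - (-4*0 + 0) = 7 - (0 + 0) = 7 - 1*0 = 7 + 0 = 7)
j(c) = 2 + √7 (j(c) = 2 + √(7 + 0) = 2 + √7)
-l(j(-1)) = -298*√(2 + √7)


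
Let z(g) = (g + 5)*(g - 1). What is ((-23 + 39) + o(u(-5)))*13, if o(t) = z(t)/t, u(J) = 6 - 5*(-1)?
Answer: 4368/11 ≈ 397.09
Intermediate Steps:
z(g) = (-1 + g)*(5 + g) (z(g) = (5 + g)*(-1 + g) = (-1 + g)*(5 + g))
u(J) = 11 (u(J) = 6 + 5 = 11)
o(t) = (-5 + t² + 4*t)/t
((-23 + 39) + o(u(-5)))*13 = ((-23 + 39) + (4 + 11 - 5/11))*13 = (16 + (4 + 11 - 5*1/11))*13 = (16 + (4 + 11 - 5/11))*13 = (16 + 160/11)*13 = (336/11)*13 = 4368/11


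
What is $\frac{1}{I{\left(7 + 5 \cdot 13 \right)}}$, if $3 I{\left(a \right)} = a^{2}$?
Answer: $\frac{1}{1728} \approx 0.0005787$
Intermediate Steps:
$I{\left(a \right)} = \frac{a^{2}}{3}$
$\frac{1}{I{\left(7 + 5 \cdot 13 \right)}} = \frac{1}{\frac{1}{3} \left(7 + 5 \cdot 13\right)^{2}} = \frac{1}{\frac{1}{3} \left(7 + 65\right)^{2}} = \frac{1}{\frac{1}{3} \cdot 72^{2}} = \frac{1}{\frac{1}{3} \cdot 5184} = \frac{1}{1728}$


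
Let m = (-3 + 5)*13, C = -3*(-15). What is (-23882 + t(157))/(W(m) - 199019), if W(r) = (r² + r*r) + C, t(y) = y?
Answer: 23725/197622 ≈ 0.12005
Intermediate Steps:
C = 45
m = 26 (m = 2*13 = 26)
W(r) = 45 + 2*r² (W(r) = (r² + r*r) + 45 = (r² + r²) + 45 = 2*r² + 45 = 45 + 2*r²)
(-23882 + t(157))/(W(m) - 199019) = (-23882 + 157)/((45 + 2*26²) - 199019) = -23725/((45 + 2*676) - 199019) = -23725/((45 + 1352) - 199019) = -23725/(1397 - 199019) = -23725/(-197622) = -23725*(-1/197622) = 23725/197622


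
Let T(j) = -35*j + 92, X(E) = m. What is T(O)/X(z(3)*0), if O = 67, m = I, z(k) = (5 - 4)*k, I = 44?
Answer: -2253/44 ≈ -51.205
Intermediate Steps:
z(k) = k (z(k) = 1*k = k)
m = 44
X(E) = 44
T(j) = 92 - 35*j
T(O)/X(z(3)*0) = (92 - 35*67)/44 = (92 - 2345)*(1/44) = -2253*1/44 = -2253/44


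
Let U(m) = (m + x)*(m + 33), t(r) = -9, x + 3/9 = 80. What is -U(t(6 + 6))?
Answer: -1696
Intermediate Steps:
x = 239/3 (x = -1/3 + 80 = 239/3 ≈ 79.667)
U(m) = (33 + m)*(239/3 + m) (U(m) = (m + 239/3)*(m + 33) = (239/3 + m)*(33 + m) = (33 + m)*(239/3 + m))
-U(t(6 + 6)) = -(2629 + (-9)**2 + (338/3)*(-9)) = -(2629 + 81 - 1014) = -1*1696 = -1696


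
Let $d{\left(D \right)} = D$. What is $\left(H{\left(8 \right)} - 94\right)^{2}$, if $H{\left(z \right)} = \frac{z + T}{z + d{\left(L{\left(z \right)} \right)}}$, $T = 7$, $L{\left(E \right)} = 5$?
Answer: $\frac{1456849}{169} \approx 8620.4$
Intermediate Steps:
$H{\left(z \right)} = \frac{7 + z}{5 + z}$ ($H{\left(z \right)} = \frac{z + 7}{z + 5} = \frac{7 + z}{5 + z}$)
$\left(H{\left(8 \right)} - 94\right)^{2} = \left(\frac{7 + 8}{5 + 8} - 94\right)^{2} = \left(\frac{1}{13} \cdot 15 - 94\right)^{2} = \left(\frac{15}{13} - 94\right)^{2} = \left(- \frac{1207}{13}\right)^{2} = \frac{1456849}{169}$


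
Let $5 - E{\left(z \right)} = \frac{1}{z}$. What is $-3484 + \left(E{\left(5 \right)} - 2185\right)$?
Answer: $- \frac{28321}{5} \approx -5664.2$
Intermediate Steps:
$E{\left(z \right)} = 5 - \frac{1}{z}$
$-3484 + \left(E{\left(5 \right)} - 2185\right) = -3484 + \left(\left(5 - \frac{1}{5}\right) - 2185\right) = -3484 + \left(\frac{24}{5} - 2185\right) = -3484 - \frac{10901}{5} = - \frac{28321}{5}$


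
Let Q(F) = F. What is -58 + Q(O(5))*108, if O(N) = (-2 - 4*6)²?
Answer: 72950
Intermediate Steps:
O(N) = 676 (O(N) = (-2 - 24)² = (-26)² = 676)
-58 + Q(O(5))*108 = -58 + 676*108 = -58 + 73008 = 72950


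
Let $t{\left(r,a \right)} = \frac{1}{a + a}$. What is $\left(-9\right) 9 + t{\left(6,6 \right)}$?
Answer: $- \frac{971}{12} \approx -80.917$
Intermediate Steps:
$t{\left(r,a \right)} = \frac{1}{2 a}$
$\left(-9\right) 9 + t{\left(6,6 \right)} = \left(-9\right) 9 + \frac{1}{2 \cdot 6} = -81 + \frac{1}{2} \cdot \frac{1}{6} = -81 + \frac{1}{12} = - \frac{971}{12}$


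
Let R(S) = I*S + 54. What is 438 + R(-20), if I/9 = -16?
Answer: 3372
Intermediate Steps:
I = -144 (I = 9*(-16) = -144)
R(S) = 54 - 144*S (R(S) = -144*S + 54 = 54 - 144*S)
438 + R(-20) = 438 + (54 - 144*(-20)) = 438 + (54 + 2880) = 438 + 2934 = 3372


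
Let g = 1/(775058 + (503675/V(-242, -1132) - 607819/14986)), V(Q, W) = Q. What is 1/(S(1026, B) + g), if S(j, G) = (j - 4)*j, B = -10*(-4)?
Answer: 700784869437/734823392116200617 ≈ 9.5368e-7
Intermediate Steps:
B = 40
S(j, G) = j*(-4 + j) (S(j, G) = (-4 + j)*j = j*(-4 + j))
g = 906653/700784869437 (g = 1/(775058 + (503675/(-242) - 607819/14986)) = 1/(775058 + (503675*(-1/242) - 607819*1/14986)) = 1/(775058 + (-503675/242 - 607819/14986)) = 1/(775058 - 1923791437/906653) = 1/(700784869437/906653) = 906653/700784869437 ≈ 1.2938e-6)
1/(S(1026, B) + g) = 1/(1026*(-4 + 1026) + 906653/700784869437) = 1/(1026*1022 + 906653/700784869437) = 1/(1048572 + 906653/700784869437) = 1/(734823392116200617/700784869437) = 700784869437/734823392116200617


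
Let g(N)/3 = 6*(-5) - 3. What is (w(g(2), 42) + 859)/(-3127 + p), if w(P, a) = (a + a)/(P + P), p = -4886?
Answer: -28333/264429 ≈ -0.10715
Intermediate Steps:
g(N) = -99 (g(N) = 3*(6*(-5) - 3) = 3*(-30 - 3) = 3*(-33) = -99)
w(P, a) = a/P (w(P, a) = (2*a)/((2*P)) = (2*a)*(1/(2*P)) = a/P)
(w(g(2), 42) + 859)/(-3127 + p) = (42/(-99) + 859)/(-3127 - 4886) = (42*(-1/99) + 859)/(-8013) = (-14/33 + 859)*(-1/8013) = (28333/33)*(-1/8013) = -28333/264429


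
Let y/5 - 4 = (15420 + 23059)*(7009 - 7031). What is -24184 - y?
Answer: 4208486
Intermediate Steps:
y = -4232670 (y = 20 + 5*((15420 + 23059)*(7009 - 7031)) = 20 + 5*(38479*(-22)) = 20 + 5*(-846538) = 20 - 4232690 = -4232670)
-24184 - y = -24184 - 1*(-4232670) = -24184 + 4232670 = 4208486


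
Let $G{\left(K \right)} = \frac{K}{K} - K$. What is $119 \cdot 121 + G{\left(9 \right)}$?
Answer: $14391$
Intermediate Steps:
$G{\left(K \right)} = 1 - K$
$119 \cdot 121 + G{\left(9 \right)} = 119 \cdot 121 + \left(1 - 9\right) = 14399 + \left(1 - 9\right) = 14399 - 8 = 14391$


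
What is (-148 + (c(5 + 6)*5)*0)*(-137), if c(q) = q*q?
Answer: 20276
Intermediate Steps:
c(q) = q²
(-148 + (c(5 + 6)*5)*0)*(-137) = (-148 + ((5 + 6)²*5)*0)*(-137) = (-148 + (11²*5)*0)*(-137) = (-148 + (121*5)*0)*(-137) = (-148 + 605*0)*(-137) = (-148 + 0)*(-137) = -148*(-137) = 20276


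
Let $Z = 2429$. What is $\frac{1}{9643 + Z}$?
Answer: $\frac{1}{12072} \approx 8.2836 \cdot 10^{-5}$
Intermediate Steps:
$\frac{1}{9643 + Z} = \frac{1}{9643 + 2429} = \frac{1}{12072}$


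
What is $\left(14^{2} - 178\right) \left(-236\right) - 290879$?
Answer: $-295127$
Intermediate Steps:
$\left(14^{2} - 178\right) \left(-236\right) - 290879 = \left(196 - 178\right) \left(-236\right) - 290879 = 18 \left(-236\right) - 290879 = -4248 - 290879 = -295127$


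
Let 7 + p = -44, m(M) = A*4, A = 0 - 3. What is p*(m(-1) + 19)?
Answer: -357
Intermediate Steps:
A = -3
m(M) = -12 (m(M) = -3*4 = -12)
p = -51 (p = -7 - 44 = -51)
p*(m(-1) + 19) = -51*(-12 + 19) = -51*7 = -357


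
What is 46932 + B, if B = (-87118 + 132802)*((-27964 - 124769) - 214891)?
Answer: -16794487884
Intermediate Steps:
B = -16794534816 (B = 45684*(-152733 - 214891) = 45684*(-367624) = -16794534816)
46932 + B = 46932 - 16794534816 = -16794487884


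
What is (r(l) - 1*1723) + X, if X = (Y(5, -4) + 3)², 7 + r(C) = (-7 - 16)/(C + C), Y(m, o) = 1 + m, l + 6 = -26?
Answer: -105513/64 ≈ -1648.6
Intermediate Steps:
l = -32 (l = -6 - 26 = -32)
r(C) = -7 - 23/(2*C) (r(C) = -7 + (-7 - 16)/(C + C) = -7 - 23*1/(2*C) = -7 - 23/(2*C))
X = 81 (X = ((1 + 5) + 3)² = (6 + 3)² = 9² = 81)
(r(l) - 1*1723) + X = ((-7 - 23/2/(-32)) - 1*1723) + 81 = ((-7 - 23/2*(-1/32)) - 1723) + 81 = ((-7 + 23/64) - 1723) + 81 = (-425/64 - 1723) + 81 = -110697/64 + 81 = -105513/64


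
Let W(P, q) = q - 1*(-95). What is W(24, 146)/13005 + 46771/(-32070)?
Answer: -40035199/27804690 ≈ -1.4399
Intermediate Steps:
W(P, q) = 95 + q (W(P, q) = q + 95 = 95 + q)
W(24, 146)/13005 + 46771/(-32070) = (95 + 146)/13005 + 46771/(-32070) = 241*(1/13005) + 46771*(-1/32070) = 241/13005 - 46771/32070 = -40035199/27804690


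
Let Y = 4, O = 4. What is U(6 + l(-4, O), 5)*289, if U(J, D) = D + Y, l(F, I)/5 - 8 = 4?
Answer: 2601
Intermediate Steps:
l(F, I) = 60 (l(F, I) = 40 + 5*4 = 40 + 20 = 60)
U(J, D) = 4 + D (U(J, D) = D + 4 = 4 + D)
U(6 + l(-4, O), 5)*289 = (4 + 5)*289 = 9*289 = 2601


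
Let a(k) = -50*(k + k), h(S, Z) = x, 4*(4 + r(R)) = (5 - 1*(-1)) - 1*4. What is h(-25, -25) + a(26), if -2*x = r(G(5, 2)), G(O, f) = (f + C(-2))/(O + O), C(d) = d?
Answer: -10393/4 ≈ -2598.3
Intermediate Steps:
G(O, f) = (-2 + f)/(2*O) (G(O, f) = (f - 2)/(O + O) = (-2 + f)/((2*O)) = (-2 + f)*(1/(2*O)) = (-2 + f)/(2*O))
r(R) = -7/2 (r(R) = -4 + ((5 - 1*(-1)) - 1*4)/4 = -4 + ((5 + 1) - 4)/4 = -4 + (6 - 4)/4 = -4 + (¼)*2 = -4 + ½ = -7/2)
x = 7/4 (x = -½*(-7/2) = 7/4 ≈ 1.7500)
h(S, Z) = 7/4
a(k) = -100*k
h(-25, -25) + a(26) = 7/4 - 100*26 = 7/4 - 2600 = -10393/4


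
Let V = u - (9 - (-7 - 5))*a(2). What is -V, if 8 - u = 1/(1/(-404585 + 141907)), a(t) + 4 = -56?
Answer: -263946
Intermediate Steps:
a(t) = -60 (a(t) = -4 - 56 = -60)
u = 262686 (u = 8 - 1/(1/(-404585 + 141907)) = 8 - 1/(1/(-262678)) = 8 - 1/(-1/262678) = 8 - 1*(-262678) = 8 + 262678 = 262686)
V = 263946 (V = 262686 - (9 - (-7 - 5))*(-60) = 262686 - (9 - 1*(-12))*(-60) = 262686 - (9 + 12)*(-60) = 262686 - 21*(-60) = 262686 - 1*(-1260) = 262686 + 1260 = 263946)
-V = -1*263946 = -263946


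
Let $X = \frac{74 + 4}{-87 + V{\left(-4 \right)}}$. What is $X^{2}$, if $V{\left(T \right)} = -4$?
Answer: $\frac{36}{49} \approx 0.73469$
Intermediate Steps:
$X = - \frac{6}{7}$ ($X = \frac{74 + 4}{-87 - 4} = \frac{78}{-91} = 78 \left(- \frac{1}{91}\right) = - \frac{6}{7} \approx -0.85714$)
$X^{2} = \left(- \frac{6}{7}\right)^{2} = \frac{36}{49}$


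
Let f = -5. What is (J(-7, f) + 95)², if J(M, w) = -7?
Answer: 7744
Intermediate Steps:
(J(-7, f) + 95)² = (-7 + 95)² = 88² = 7744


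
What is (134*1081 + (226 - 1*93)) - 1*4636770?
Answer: -4491783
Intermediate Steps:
(134*1081 + (226 - 1*93)) - 1*4636770 = (144854 + (226 - 93)) - 4636770 = (144854 + 133) - 4636770 = 144987 - 4636770 = -4491783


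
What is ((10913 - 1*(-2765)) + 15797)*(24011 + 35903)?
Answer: 1765965150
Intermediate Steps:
((10913 - 1*(-2765)) + 15797)*(24011 + 35903) = ((10913 + 2765) + 15797)*59914 = (13678 + 15797)*59914 = 29475*59914 = 1765965150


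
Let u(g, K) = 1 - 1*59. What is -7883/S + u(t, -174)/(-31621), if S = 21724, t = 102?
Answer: -248008351/686934604 ≈ -0.36104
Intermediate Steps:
u(g, K) = -58 (u(g, K) = 1 - 59 = -58)
-7883/S + u(t, -174)/(-31621) = -7883/21724 - 58/(-31621) = -7883*1/21724 - 58*(-1/31621) = -7883/21724 + 58/31621 = -248008351/686934604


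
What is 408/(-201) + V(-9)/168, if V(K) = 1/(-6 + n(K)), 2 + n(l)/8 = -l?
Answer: -1142333/562800 ≈ -2.0297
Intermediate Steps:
n(l) = -16 - 8*l (n(l) = -16 + 8*(-l) = -16 - 8*l)
V(K) = 1/(-22 - 8*K) (V(K) = 1/(-6 + (-16 - 8*K)) = 1/(-22 - 8*K))
408/(-201) + V(-9)/168 = 408/(-201) - 1/(22 + 8*(-9))/168 = 408*(-1/201) - 1/(22 - 72)*(1/168) = -136/67 - 1/(-50)*(1/168) = -136/67 - 1*(-1/50)*(1/168) = -136/67 + (1/50)*(1/168) = -136/67 + 1/8400 = -1142333/562800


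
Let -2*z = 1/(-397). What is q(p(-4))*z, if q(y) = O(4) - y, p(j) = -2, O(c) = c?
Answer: 3/397 ≈ 0.0075567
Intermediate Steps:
q(y) = 4 - y
z = 1/794 (z = -½/(-397) = -½*(-1/397) = 1/794 ≈ 0.0012594)
q(p(-4))*z = (4 - 1*(-2))*(1/794) = (4 + 2)*(1/794) = 6*(1/794) = 3/397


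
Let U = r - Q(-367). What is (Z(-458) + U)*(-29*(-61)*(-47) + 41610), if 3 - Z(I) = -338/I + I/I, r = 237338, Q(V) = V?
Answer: -2260837807222/229 ≈ -9.8727e+9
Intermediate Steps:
Z(I) = 2 + 338/I (Z(I) = 3 - (-338/I + I/I) = 3 - (-338/I + 1) = 3 - (1 - 338/I) = 3 + (-1 + 338/I) = 2 + 338/I)
U = 237705 (U = 237338 - 1*(-367) = 237338 + 367 = 237705)
(Z(-458) + U)*(-29*(-61)*(-47) + 41610) = ((2 + 338/(-458)) + 237705)*(-29*(-61)*(-47) + 41610) = ((2 + 338*(-1/458)) + 237705)*(1769*(-47) + 41610) = ((2 - 169/229) + 237705)*(-83143 + 41610) = (289/229 + 237705)*(-41533) = (54434734/229)*(-41533) = -2260837807222/229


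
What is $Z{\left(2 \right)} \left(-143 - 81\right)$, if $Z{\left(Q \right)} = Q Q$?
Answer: $-896$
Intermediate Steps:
$Z{\left(Q \right)} = Q^{2}$
$Z{\left(2 \right)} \left(-143 - 81\right) = 2^{2} \left(-143 - 81\right) = 4 \left(-143 - 81\right) = 4 \left(-224\right) = -896$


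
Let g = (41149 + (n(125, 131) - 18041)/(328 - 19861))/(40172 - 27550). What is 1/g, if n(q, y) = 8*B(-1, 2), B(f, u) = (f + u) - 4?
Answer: 123272763/401890741 ≈ 0.30673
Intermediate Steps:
B(f, u) = -4 + f + u
n(q, y) = -24 (n(q, y) = 8*(-4 - 1 + 2) = 8*(-3) = -24)
g = 401890741/123272763 (g = (41149 + (-24 - 18041)/(328 - 19861))/(40172 - 27550) = (41149 - 18065/(-19533))/12622 = (41149 - 18065*(-1/19533))*(1/12622) = (41149 + 18065/19533)*(1/12622) = (803781482/19533)*(1/12622) = 401890741/123272763 ≈ 3.2602)
1/g = 1/(401890741/123272763) = 123272763/401890741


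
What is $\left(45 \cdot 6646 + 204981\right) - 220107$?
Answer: $283944$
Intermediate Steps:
$\left(45 \cdot 6646 + 204981\right) - 220107 = \left(299070 + 204981\right) - 220107 = 504051 - 220107 = 283944$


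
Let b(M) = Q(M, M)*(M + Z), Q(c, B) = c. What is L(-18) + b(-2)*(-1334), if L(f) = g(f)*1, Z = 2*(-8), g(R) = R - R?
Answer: -48024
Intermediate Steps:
g(R) = 0
Z = -16
L(f) = 0 (L(f) = 0*1 = 0)
b(M) = M*(-16 + M) (b(M) = M*(M - 16) = M*(-16 + M))
L(-18) + b(-2)*(-1334) = 0 - 2*(-16 - 2)*(-1334) = 0 - 2*(-18)*(-1334) = 0 + 36*(-1334) = 0 - 48024 = -48024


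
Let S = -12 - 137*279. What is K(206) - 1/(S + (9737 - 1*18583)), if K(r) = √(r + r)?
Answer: 1/47081 + 2*√103 ≈ 20.298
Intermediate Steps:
S = -38235 (S = -12 - 38223 = -38235)
K(r) = √2*√r (K(r) = √(2*r) = √2*√r)
K(206) - 1/(S + (9737 - 1*18583)) = √2*√206 - 1/(-38235 + (9737 - 1*18583)) = 2*√103 - 1/(-38235 + (9737 - 18583)) = 2*√103 - 1/(-38235 - 8846) = 2*√103 - 1/(-47081) = 2*√103 - 1*(-1/47081) = 2*√103 + 1/47081 = 1/47081 + 2*√103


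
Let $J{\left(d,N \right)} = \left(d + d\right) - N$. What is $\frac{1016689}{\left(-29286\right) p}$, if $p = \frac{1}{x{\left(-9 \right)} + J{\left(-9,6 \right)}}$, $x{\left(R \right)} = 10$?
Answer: $\frac{7116823}{14643} \approx 486.02$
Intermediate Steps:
$J{\left(d,N \right)} = - N + 2 d$ ($J{\left(d,N \right)} = 2 d - N = - N + 2 d$)
$p = - \frac{1}{14}$ ($p = \frac{1}{10 + \left(\left(-1\right) 6 + 2 \left(-9\right)\right)} = \frac{1}{10 - 24} = \frac{1}{-14} = - \frac{1}{14} \approx -0.071429$)
$\frac{1016689}{\left(-29286\right) p} = \frac{1016689}{\left(-29286\right) \left(- \frac{1}{14}\right)} = \frac{1016689}{\frac{14643}{7}} = 1016689 \cdot \frac{7}{14643} = \frac{7116823}{14643}$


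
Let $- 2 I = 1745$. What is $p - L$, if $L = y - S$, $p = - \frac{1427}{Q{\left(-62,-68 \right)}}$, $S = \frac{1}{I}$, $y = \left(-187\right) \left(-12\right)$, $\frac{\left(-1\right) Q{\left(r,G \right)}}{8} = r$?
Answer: $- \frac{1944717987}{865520} \approx -2246.9$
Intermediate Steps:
$I = - \frac{1745}{2}$ ($I = \left(- \frac{1}{2}\right) 1745 = - \frac{1745}{2} \approx -872.5$)
$Q{\left(r,G \right)} = - 8 r$
$y = 2244$
$S = - \frac{2}{1745}$ ($S = \frac{1}{- \frac{1745}{2}} = - \frac{2}{1745} \approx -0.0011461$)
$p = - \frac{1427}{496}$ ($p = - \frac{1427}{\left(-8\right) \left(-62\right)} = - \frac{1427}{496} \approx -2.877$)
$L = \frac{3915782}{1745}$ ($L = 2244 - - \frac{2}{1745} = 2244 + \frac{2}{1745} = \frac{3915782}{1745} \approx 2244.0$)
$p - L = - \frac{1427}{496} - \frac{3915782}{1745} = - \frac{1944717987}{865520}$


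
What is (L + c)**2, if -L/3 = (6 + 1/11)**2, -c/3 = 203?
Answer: 7596168336/14641 ≈ 5.1883e+5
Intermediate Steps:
c = -609 (c = -3*203 = -609)
L = -13467/121 (L = -3*(6 + 1/11)**2 = -3*(67/11)**2 = -3*4489/121 = -13467/121 ≈ -111.30)
(L + c)**2 = (-13467/121 - 609)**2 = (-87156/121)**2 = 7596168336/14641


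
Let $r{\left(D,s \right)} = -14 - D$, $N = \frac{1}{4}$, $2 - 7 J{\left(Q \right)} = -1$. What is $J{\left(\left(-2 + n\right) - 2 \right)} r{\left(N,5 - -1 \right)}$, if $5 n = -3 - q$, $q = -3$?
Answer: $- \frac{171}{28} \approx -6.1071$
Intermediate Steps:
$n = 0$ ($n = \frac{-3 - -3}{5} = \frac{-3 + 3}{5} = \frac{1}{5} \cdot 0 = 0$)
$J{\left(Q \right)} = \frac{3}{7}$ ($J{\left(Q \right)} = \frac{2}{7} - - \frac{1}{7} = \frac{2}{7} + \frac{1}{7} = \frac{3}{7}$)
$N = \frac{1}{4} \approx 0.25$
$J{\left(\left(-2 + n\right) - 2 \right)} r{\left(N,5 - -1 \right)} = \frac{3 \left(-14 - \frac{1}{4}\right)}{7} = \frac{3}{7} \left(- \frac{57}{4}\right) = - \frac{171}{28}$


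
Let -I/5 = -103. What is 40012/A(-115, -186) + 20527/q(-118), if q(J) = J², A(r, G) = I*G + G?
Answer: 176621533/167046228 ≈ 1.0573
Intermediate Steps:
I = 515 (I = -5*(-103) = 515)
A(r, G) = 516*G (A(r, G) = 515*G + G = 516*G)
40012/A(-115, -186) + 20527/q(-118) = 40012/((516*(-186))) + 20527/((-118)²) = 40012/(-95976) + 20527/13924 = 40012*(-1/95976) + 20527*(1/13924) = -10003/23994 + 20527/13924 = 176621533/167046228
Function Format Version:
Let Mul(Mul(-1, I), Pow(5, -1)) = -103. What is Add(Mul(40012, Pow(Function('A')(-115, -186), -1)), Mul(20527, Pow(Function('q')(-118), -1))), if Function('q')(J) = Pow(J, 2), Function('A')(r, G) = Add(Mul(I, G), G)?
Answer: Rational(176621533, 167046228) ≈ 1.0573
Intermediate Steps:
I = 515 (I = Mul(-5, -103) = 515)
Function('A')(r, G) = Mul(516, G) (Function('A')(r, G) = Add(Mul(515, G), G) = Mul(516, G))
Add(Mul(40012, Pow(Function('A')(-115, -186), -1)), Mul(20527, Pow(Function('q')(-118), -1))) = Add(Mul(40012, Pow(Mul(516, -186), -1)), Mul(20527, Pow(Pow(-118, 2), -1))) = Add(Mul(40012, Pow(-95976, -1)), Mul(20527, Pow(13924, -1))) = Add(Mul(40012, Rational(-1, 95976)), Mul(20527, Rational(1, 13924))) = Add(Rational(-10003, 23994), Rational(20527, 13924)) = Rational(176621533, 167046228)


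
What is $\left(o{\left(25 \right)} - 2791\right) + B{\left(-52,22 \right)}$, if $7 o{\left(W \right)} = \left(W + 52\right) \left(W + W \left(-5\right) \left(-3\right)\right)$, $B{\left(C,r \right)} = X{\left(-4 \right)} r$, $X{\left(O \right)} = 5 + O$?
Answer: $1631$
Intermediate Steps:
$B{\left(C,r \right)} = r$ ($B{\left(C,r \right)} = \left(5 - 4\right) r = 1 r = r$)
$o{\left(W \right)} = \frac{16 W \left(52 + W\right)}{7}$ ($o{\left(W \right)} = \frac{\left(W + 52\right) \left(W + W \left(-5\right) \left(-3\right)\right)}{7} = \frac{\left(52 + W\right) \left(W + - 5 W \left(-3\right)\right)}{7} = \frac{\left(52 + W\right) \left(W + 15 W\right)}{7} = \frac{\left(52 + W\right) 16 W}{7} = \frac{16 W \left(52 + W\right)}{7}$)
$\left(o{\left(25 \right)} - 2791\right) + B{\left(-52,22 \right)} = \left(\frac{16}{7} \cdot 25 \left(52 + 25\right) - 2791\right) + 22 = \left(\frac{16}{7} \cdot 25 \cdot 77 - 2791\right) + 22 = \left(4400 - 2791\right) + 22 = 1609 + 22 = 1631$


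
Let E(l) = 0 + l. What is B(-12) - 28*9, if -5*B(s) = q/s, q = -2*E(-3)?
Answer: -2519/10 ≈ -251.90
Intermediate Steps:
E(l) = l
q = 6 (q = -2*(-3) = 6)
B(s) = -6/(5*s)
B(-12) - 28*9 = -6/5/(-12) - 28*9 = -6/5*(-1/12) - 252 = ⅒ - 252 = -2519/10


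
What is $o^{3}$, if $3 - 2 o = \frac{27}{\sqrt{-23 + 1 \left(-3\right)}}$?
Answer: $- \frac{5859}{208} - \frac{729 i \sqrt{26}}{5408} \approx -28.168 - 0.68735 i$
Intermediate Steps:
$o = \frac{3}{2} + \frac{27 i \sqrt{26}}{52}$ ($o = \frac{3}{2} - \frac{27 \frac{1}{\sqrt{-23 + 1 \left(-3\right)}}}{2} = \frac{3}{2} - \frac{27 \frac{1}{\sqrt{-23 - 3}}}{2} = \frac{3}{2} - \frac{27 \frac{1}{\sqrt{-26}}}{2} = \frac{3}{2} - \frac{27 \frac{1}{i \sqrt{26}}}{2} = \frac{3}{2} - \frac{27 \left(- \frac{i \sqrt{26}}{26}\right)}{2} = \frac{3}{2} - \frac{\left(- \frac{27}{26}\right) i \sqrt{26}}{2} = \frac{3}{2} + \frac{27 i \sqrt{26}}{52} \approx 1.5 + 2.6476 i$)
$o^{3} = \left(\frac{3}{2} + \frac{27 i \sqrt{26}}{52}\right)^{3}$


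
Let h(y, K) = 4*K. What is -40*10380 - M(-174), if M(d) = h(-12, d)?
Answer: -414504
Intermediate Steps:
M(d) = 4*d
-40*10380 - M(-174) = -40*10380 - 4*(-174) = -415200 - 1*(-696) = -415200 + 696 = -414504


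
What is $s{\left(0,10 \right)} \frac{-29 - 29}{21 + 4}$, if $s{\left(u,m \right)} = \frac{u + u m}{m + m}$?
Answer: $0$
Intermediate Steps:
$s{\left(u,m \right)} = \frac{u + m u}{2 m}$
$s{\left(0,10 \right)} \frac{-29 - 29}{21 + 4} = \frac{1}{2} \cdot 0 \cdot \frac{1}{10} \left(1 + 10\right) \frac{-29 - 29}{21 + 4} = \frac{1}{2} \cdot 0 \cdot \frac{1}{10} \cdot 11 \left(- \frac{58}{25}\right) = 0 \left(\left(-58\right) \frac{1}{25}\right) = 0 \left(- \frac{58}{25}\right) = 0$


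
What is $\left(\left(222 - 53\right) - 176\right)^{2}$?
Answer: $49$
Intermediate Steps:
$\left(\left(222 - 53\right) - 176\right)^{2} = \left(169 - 176\right)^{2} = \left(-7\right)^{2} = 49$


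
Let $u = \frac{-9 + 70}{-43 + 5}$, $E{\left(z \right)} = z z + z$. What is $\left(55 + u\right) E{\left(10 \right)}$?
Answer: $\frac{111595}{19} \approx 5873.4$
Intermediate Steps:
$E{\left(z \right)} = z + z^{2}$ ($E{\left(z \right)} = z^{2} + z = z + z^{2}$)
$u = - \frac{61}{38}$ ($u = \frac{61}{-38} = 61 \left(- \frac{1}{38}\right) = - \frac{61}{38} \approx -1.6053$)
$\left(55 + u\right) E{\left(10 \right)} = \left(55 - \frac{61}{38}\right) 10 \left(1 + 10\right) = \frac{2029 \cdot 10 \cdot 11}{38} = \frac{2029}{38} \cdot 110 = \frac{111595}{19}$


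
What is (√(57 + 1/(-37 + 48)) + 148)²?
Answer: 241572/11 + 592*√1727/11 ≈ 24198.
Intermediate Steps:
(√(57 + 1/(-37 + 48)) + 148)² = (√(57 + 1/11) + 148)² = (√(628/11) + 148)² = (2*√1727/11 + 148)² = (148 + 2*√1727/11)²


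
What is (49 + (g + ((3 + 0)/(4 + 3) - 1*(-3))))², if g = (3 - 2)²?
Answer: 139876/49 ≈ 2854.6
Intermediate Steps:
g = 1 (g = 1² = 1)
(49 + (g + ((3 + 0)/(4 + 3) - 1*(-3))))² = (49 + (1 + ((3 + 0)/(4 + 3) - 1*(-3))))² = (49 + (1 + (3/7 + 3)))² = (49 + (1 + 24/7))² = (49 + 31/7)² = (374/7)² = 139876/49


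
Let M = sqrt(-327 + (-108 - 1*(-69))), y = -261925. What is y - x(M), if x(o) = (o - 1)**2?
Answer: -261560 + 2*I*sqrt(366) ≈ -2.6156e+5 + 38.262*I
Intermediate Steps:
M = I*sqrt(366) (M = sqrt(-327 + (-108 + 69)) = sqrt(-327 - 39) = sqrt(-366) = I*sqrt(366) ≈ 19.131*I)
x(o) = (-1 + o)**2
y - x(M) = -261925 - (-1 + I*sqrt(366))**2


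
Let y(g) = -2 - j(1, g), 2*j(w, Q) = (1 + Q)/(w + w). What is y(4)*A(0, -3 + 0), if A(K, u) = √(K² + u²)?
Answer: -39/4 ≈ -9.7500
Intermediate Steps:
j(w, Q) = (1 + Q)/(4*w) (j(w, Q) = ((1 + Q)/(w + w))/2 = ((1 + Q)/((2*w)))/2 = ((1 + Q)*(1/(2*w)))/2 = ((1 + Q)/(2*w))/2 = (1 + Q)/(4*w))
y(g) = -9/4 - g/4 (y(g) = -2 - (1 + g)/(4*1) = -2 - (1 + g)/4 = -2 - (¼ + g/4) = -2 + (-¼ - g/4) = -9/4 - g/4)
y(4)*A(0, -3 + 0) = (-9/4 - ¼*4)*√(0² + (-3 + 0)²) = (-9/4 - 1)*√(0 + (-3)²) = -13*√(0 + 9)/4 = -13*√9/4 = -13/4*3 = -39/4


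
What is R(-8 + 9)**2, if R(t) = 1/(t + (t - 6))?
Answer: 1/16 ≈ 0.062500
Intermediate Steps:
R(t) = 1/(-6 + 2*t) (R(t) = 1/(t + (-6 + t)) = 1/(-6 + 2*t))
R(-8 + 9)**2 = (1/(2*(-3 + (-8 + 9))))**2 = (1/(2*(-3 + 1)))**2 = ((1/2)/(-2))**2 = ((1/2)*(-1/2))**2 = (-1/4)**2 = 1/16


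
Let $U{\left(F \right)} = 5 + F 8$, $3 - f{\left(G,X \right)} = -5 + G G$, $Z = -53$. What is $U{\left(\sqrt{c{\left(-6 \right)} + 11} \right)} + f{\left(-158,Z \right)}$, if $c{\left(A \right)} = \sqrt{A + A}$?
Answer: $-24951 + 8 \sqrt{11 + 2 i \sqrt{3}} \approx -24924.0 + 4.1282 i$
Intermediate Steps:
$c{\left(A \right)} = \sqrt{2} \sqrt{A}$ ($c{\left(A \right)} = \sqrt{2 A} = \sqrt{2} \sqrt{A}$)
$f{\left(G,X \right)} = 8 - G^{2}$ ($f{\left(G,X \right)} = 3 - \left(-5 + G G\right) = 3 - \left(-5 + G^{2}\right) = 8 - G^{2}$)
$U{\left(F \right)} = 5 + 8 F$
$U{\left(\sqrt{c{\left(-6 \right)} + 11} \right)} + f{\left(-158,Z \right)} = \left(5 + 8 \sqrt{\sqrt{2} \sqrt{-6} + 11}\right) + \left(8 - \left(-158\right)^{2}\right) = \left(5 + 8 \sqrt{\sqrt{2} i \sqrt{6} + 11}\right) + \left(8 - 24964\right) = \left(5 + 8 \sqrt{2 i \sqrt{3} + 11}\right) + \left(8 - 24964\right) = \left(5 + 8 \sqrt{11 + 2 i \sqrt{3}}\right) - 24956 = -24951 + 8 \sqrt{11 + 2 i \sqrt{3}}$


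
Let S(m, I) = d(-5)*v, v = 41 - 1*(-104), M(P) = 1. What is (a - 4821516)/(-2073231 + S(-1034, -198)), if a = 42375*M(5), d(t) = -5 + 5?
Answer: 1593047/691077 ≈ 2.3052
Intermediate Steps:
d(t) = 0
v = 145 (v = 41 + 104 = 145)
S(m, I) = 0 (S(m, I) = 0*145 = 0)
a = 42375 (a = 42375*1 = 42375)
(a - 4821516)/(-2073231 + S(-1034, -198)) = (42375 - 4821516)/(-2073231 + 0) = -4779141/(-2073231) = -4779141*(-1/2073231) = 1593047/691077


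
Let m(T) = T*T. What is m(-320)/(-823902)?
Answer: -51200/411951 ≈ -0.12429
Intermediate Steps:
m(T) = T²
m(-320)/(-823902) = (-320)²/(-823902) = 102400*(-1/823902) = -51200/411951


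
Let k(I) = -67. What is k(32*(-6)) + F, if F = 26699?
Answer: 26632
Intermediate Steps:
k(32*(-6)) + F = -67 + 26699 = 26632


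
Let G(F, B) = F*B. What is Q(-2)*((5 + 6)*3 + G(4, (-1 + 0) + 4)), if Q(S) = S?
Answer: -90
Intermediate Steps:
G(F, B) = B*F
Q(-2)*((5 + 6)*3 + G(4, (-1 + 0) + 4)) = -2*((5 + 6)*3 + ((-1 + 0) + 4)*4) = -2*(11*3 + (-1 + 4)*4) = -2*(33 + 3*4) = -2*(33 + 12) = -2*45 = -90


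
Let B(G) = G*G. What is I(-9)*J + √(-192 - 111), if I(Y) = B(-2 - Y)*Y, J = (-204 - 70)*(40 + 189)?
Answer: 27670986 + I*√303 ≈ 2.7671e+7 + 17.407*I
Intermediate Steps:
B(G) = G²
J = -62746 (J = -274*229 = -62746)
I(Y) = Y*(-2 - Y)² (I(Y) = (-2 - Y)²*Y = Y*(-2 - Y)²)
I(-9)*J + √(-192 - 111) = -9*(2 - 9)²*(-62746) + √(-192 - 111) = -9*(-7)²*(-62746) + √(-303) = -9*49*(-62746) + I*√303 = -441*(-62746) + I*√303 = 27670986 + I*√303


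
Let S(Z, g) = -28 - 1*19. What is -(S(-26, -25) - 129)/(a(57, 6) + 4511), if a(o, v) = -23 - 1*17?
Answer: 176/4471 ≈ 0.039365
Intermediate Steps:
S(Z, g) = -47 (S(Z, g) = -28 - 19 = -47)
a(o, v) = -40 (a(o, v) = -23 - 17 = -40)
-(S(-26, -25) - 129)/(a(57, 6) + 4511) = -(-47 - 129)/(-40 + 4511) = -(-176)/4471 = -1*(-176/4471) = 176/4471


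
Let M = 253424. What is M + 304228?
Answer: 557652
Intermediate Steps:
M + 304228 = 253424 + 304228 = 557652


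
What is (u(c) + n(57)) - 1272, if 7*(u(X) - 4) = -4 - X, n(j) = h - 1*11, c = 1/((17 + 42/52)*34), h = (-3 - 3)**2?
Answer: -68517068/55097 ≈ -1243.6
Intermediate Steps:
h = 36 (h = (-6)**2 = 36)
c = 13/7871 (c = (1/34)/(17 + 42*(1/52)) = (1/34)/(17 + 21/26) = (1/34)/(463/26) = (26/463)*(1/34) = 13/7871 ≈ 0.0016516)
n(j) = 25 (n(j) = 36 - 1*11 = 36 - 11 = 25)
u(X) = 24/7 - X/7 (u(X) = 4 + (-4 - X)/7 = 4 + (-4/7 - X/7) = 24/7 - X/7)
(u(c) + n(57)) - 1272 = ((24/7 - 1/7*13/7871) + 25) - 1272 = ((24/7 - 13/55097) + 25) - 1272 = (188891/55097 + 25) - 1272 = 1566316/55097 - 1272 = -68517068/55097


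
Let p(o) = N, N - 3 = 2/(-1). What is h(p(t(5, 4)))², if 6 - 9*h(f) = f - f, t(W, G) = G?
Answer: 4/9 ≈ 0.44444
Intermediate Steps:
N = 1 (N = 3 + 2/(-1) = 3 + 2*(-1) = 3 - 2 = 1)
p(o) = 1
h(f) = ⅔ (h(f) = ⅔ - (f - f)/9 = ⅔ - ⅑*0 = ⅔ + 0 = ⅔)
h(p(t(5, 4)))² = (⅔)² = 4/9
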